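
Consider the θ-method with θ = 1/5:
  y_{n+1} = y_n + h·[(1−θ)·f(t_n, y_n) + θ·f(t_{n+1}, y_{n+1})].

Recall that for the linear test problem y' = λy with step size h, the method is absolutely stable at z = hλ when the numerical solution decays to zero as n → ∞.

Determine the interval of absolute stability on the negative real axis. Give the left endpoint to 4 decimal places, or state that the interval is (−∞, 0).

z∈(-3.3333,0).

On y'=λy, z=hλ:
  y_{n+1} = y_n + z·[4/5·y_n + 1/5·y_{n+1}] ⇒ (1 − 1/5z)y_{n+1} = (1 + 4/5z)y_n
  R(z) = (1 + 4/5z)/(1 − 1/5z).

Find x<0 with |R(x)|<1.
x=-0.74: |R|=0.3554
R=−1: 1+4/5x = −1+1/5x ⇒ -3/5x=2 ⇒ x=2/(-3/5)=-3.3333
Confirm numerically:
  x=-3.143: |R|=0.92988 <1
  x=-2.841: |R|=0.81163 <1
  x=-2.392: |R|=0.61797 <1
  x=-3.832: |R|=1.16938 >1
  x=-3.733: |R|=1.13730 >1
  x=-3.381: |R|=1.01706 >1
Interval (-3.3333, 0).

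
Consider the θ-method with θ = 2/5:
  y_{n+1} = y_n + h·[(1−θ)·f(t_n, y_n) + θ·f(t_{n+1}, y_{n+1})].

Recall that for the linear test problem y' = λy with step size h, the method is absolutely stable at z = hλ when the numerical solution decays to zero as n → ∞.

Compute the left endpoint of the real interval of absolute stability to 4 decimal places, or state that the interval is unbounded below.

left endpoint -10.0000.

On y'=λy, z=hλ:
  y_{n+1} = y_n + z·[3/5·y_n + 2/5·y_{n+1}] ⇒ (1 − 2/5z)y_{n+1} = (1 + 3/5z)y_n
  R(z) = (1 + 3/5z)/(1 − 2/5z).

Need |R(x)|<1, x<0.
x=-1.75: |R|=0.0294
R=−1: 1+3/5x = −1+2/5x ⇒ -1/5x=2 ⇒ x=2/(-1/5)=-10.0000
Confirm numerically:
  x=-8.149: |R|=0.91309 <1
  x=-6.554: |R|=0.80970 <1
  x=-5.132: |R|=0.68108 <1
  x=-10.471: |R|=1.01816 >1
  x=-10.331: |R|=1.01290 >1
Interval (-10.0000, 0).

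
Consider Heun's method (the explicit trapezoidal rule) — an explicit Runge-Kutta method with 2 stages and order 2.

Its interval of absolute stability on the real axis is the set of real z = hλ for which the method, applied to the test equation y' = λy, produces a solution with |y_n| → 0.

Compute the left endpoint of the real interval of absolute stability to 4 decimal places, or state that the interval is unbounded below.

With y'=λy (z=hλ):
  order 2, 2-stage ⇒ R(z)=1+z+z^2/2
  (e.g. R(-1.42)=0.58820, |R|=0.58820)

Boundary: |R(x)|=1, x<0.
x=-1.42: |R|=0.5882
|R(-2.14)|=1.1498 |R(-2.07)|=1.0724 |R(-1.64)|=0.7048
Bisect:
  x_lo=-2.5215 |R|=1.6576  x_hi=-0.3138 |R|=0.7355
  mid=-1.41766 |R|=0.58722 →hi
  mid=-1.96960 |R|=0.97007 →hi
  mid=-2.24558 |R|=1.27573 →lo
  mid=-2.10759 |R|=1.11338 →lo
  mid=-2.03860 |R|=1.03934 →lo
  mid=-2.00410 |R|=1.00411 →lo
  mid=-1.98685 |R|=0.98694 →hi
  mid=-1.99548 |R|=0.99549 →hi
  ...
  [-2.00006,-1.99992] ⇒ x*=-2.0000
Stable set (-2.0000, 0).

left endpoint -2.0000.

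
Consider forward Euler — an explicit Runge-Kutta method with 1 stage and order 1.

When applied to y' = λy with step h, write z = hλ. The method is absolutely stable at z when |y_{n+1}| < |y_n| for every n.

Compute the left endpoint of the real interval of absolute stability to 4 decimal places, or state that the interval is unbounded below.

z* = -2.0000.

With y'=λy (z=hλ):
  order 1, 1-stage ⇒ R(z)=1+z
  (e.g. R(-1.64)=-0.64000, |R|=0.64000)

Find x<0 with |R(x)|<1.
x=-1.64: |R|=0.6400
|R(-1.96)|=0.9600 |R(-1.56)|=0.5600 |R(-1.04)|=0.0400
Bisect:
  x_lo=-2.4046 |R|=1.4046  x_hi=-0.3417 |R|=0.6583
  mid=-1.37313 |R|=0.37313 →hi
  mid=-1.88887 |R|=0.88887 →hi
  mid=-2.14674 |R|=1.14674 →lo
  mid=-2.01781 |R|=1.01781 →lo
  mid=-1.95334 |R|=0.95334 →hi
  mid=-1.98557 |R|=0.98557 →hi
  mid=-2.00169 |R|=1.00169 →lo
  mid=-1.99363 |R|=0.99363 →hi
  ...
  [-2.00005,-1.99993] ⇒ x*=-2.0000
Stable set (-2.0000, 0).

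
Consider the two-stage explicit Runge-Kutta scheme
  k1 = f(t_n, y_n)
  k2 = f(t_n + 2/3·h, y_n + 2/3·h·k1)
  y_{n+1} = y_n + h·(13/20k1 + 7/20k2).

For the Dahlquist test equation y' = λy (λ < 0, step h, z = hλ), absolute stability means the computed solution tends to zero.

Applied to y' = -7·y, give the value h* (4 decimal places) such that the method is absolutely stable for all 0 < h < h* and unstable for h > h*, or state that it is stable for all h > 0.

On y'=λy, z=hλ:
  k1=λy_n ⇒ h·k1=z·y_n;  k2=λ(1+2/3z)y_n ⇒ h·k2=z(1+2/3z)y_n
  y_{n+1}/y_n = 1 + 13/20z + 7/20z(1+2/3z) = 1 + z + 7/30z²
  ⇒ R(z) = 1 + z + 7/30z².

Need |R(x)|<1, x<0.
x=-1.34: |R|=0.0790
R=1: x+7/30x²=0 ⇒ x=−30/7=-4.2857; min R=1−1/(4·7/30)=-0.0714>−1
Confirm numerically:
  x=-4.246: |R|=0.96065 <1
  x=-3.578: |R|=0.40915 <1
  x=-2.219: |R|=0.07008 <1
  x=-4.845: |R|=1.63227 >1
  x=-4.417: |R|=1.13531 >1
So |R|<1 on (-4.2857, 0).

(-4.2857,0); λ=-7 ⇒ h* = (30/7)/7 = 0.6122.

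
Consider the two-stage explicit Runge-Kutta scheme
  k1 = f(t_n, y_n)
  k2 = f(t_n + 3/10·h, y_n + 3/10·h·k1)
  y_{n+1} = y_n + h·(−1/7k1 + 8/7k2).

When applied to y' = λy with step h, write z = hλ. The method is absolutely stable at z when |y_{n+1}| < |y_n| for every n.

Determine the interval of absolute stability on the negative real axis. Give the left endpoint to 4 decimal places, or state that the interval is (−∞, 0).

z∈(-2.9167,0).

On y'=λy, z=hλ:
  k1=λy_n ⇒ h·k1=z·y_n;  k2=λ(1+3/10z)y_n ⇒ h·k2=z(1+3/10z)y_n
  y_{n+1}/y_n = 1 − 1/7z + 8/7z(1+3/10z) = 1 + z + 12/35z²
  so R(z) = 1 + z + 12/35z².

Boundary: |R(x)|=1, x<0.
x=-0.58: |R|=0.5353
R=1: x+12/35x²=0 ⇒ x=−35/12=-2.9167; min R=1−1/(4·12/35)=0.2708>−1
Confirm numerically:
  x=-2.416: |R|=0.58528 <1
  x=-1.260: |R|=0.28432 <1
  x=-1.217: |R|=0.29080 <1
  x=-3.309: |R|=1.44511 >1
  x=-3.260: |R|=1.38375 >1
  x=-2.955: |R|=1.03884 >1
Stable set (-2.9167, 0).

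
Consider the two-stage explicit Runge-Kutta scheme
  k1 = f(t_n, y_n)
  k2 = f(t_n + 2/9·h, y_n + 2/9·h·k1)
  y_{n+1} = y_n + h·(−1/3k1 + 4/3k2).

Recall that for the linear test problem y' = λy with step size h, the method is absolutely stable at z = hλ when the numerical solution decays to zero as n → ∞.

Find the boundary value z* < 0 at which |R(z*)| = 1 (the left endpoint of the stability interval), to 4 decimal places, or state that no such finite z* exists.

left endpoint -3.3750.

On y'=λy, z=hλ:
  k1=λy_n ⇒ h·k1=z·y_n;  k2=λ(1+2/9z)y_n ⇒ h·k2=z(1+2/9z)y_n
  y_{n+1}/y_n = 1 − 1/3z + 4/3z(1+2/9z) = 1 + z + 8/27z²
  ⇒ R(z) = 1 + z + 8/27z².

Solve |R(x)|<1 on ℝ⁻.
x=-1.01: |R|=0.2923
R=1: x+8/27x²=0 ⇒ x=−27/8=-3.3750; min R=1−1/(4·8/27)=0.1562>−1
Confirm numerically:
  x=-3.206: |R|=0.83946 <1
  x=-2.733: |R|=0.48012 <1
  x=-2.613: |R|=0.41004 <1
  x=-2.549: |R|=0.37616 <1
  x=-3.905: |R|=1.61323 >1
  x=-3.795: |R|=1.47227 >1
  x=-3.613: |R|=1.25478 >1
So |R|<1 on (-3.3750, 0).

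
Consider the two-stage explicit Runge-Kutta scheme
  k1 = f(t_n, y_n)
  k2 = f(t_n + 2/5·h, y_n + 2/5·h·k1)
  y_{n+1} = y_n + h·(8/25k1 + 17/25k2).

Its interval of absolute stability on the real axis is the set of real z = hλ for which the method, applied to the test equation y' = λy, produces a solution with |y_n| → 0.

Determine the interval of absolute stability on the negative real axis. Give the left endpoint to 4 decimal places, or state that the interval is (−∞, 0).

On y'=λy, z=hλ:
  k1=λy_n ⇒ h·k1=z·y_n;  k2=λ(1+2/5z)y_n ⇒ h·k2=z(1+2/5z)y_n
  y_{n+1}/y_n = 1 + 8/25z + 17/25z(1+2/5z) = 1 + z + 34/125z²
  R(z) = 1 + z + 34/125z².

Find x<0 with |R(x)|<1.
x=-0.53: |R|=0.5464
R=1: x+34/125x²=0 ⇒ x=−125/34=-3.6765; min R=1−1/(4·34/125)=0.0809>−1
Confirm numerically:
  x=-3.591: |R|=0.91652 <1
  x=-3.356: |R|=0.70746 <1
  x=-2.916: |R|=0.39683 <1
  x=-3.880: |R|=1.21480 >1
  x=-3.711: |R|=1.03485 >1
Interval (-3.6765, 0).

z∈(-3.6765,0).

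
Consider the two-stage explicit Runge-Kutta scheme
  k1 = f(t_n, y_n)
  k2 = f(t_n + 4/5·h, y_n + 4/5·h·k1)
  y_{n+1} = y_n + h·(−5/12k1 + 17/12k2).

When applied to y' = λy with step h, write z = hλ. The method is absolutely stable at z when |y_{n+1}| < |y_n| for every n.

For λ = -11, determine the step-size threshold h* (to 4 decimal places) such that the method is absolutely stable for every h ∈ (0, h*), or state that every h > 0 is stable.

Set f=λy, z=hλ:
  k1=λy_n ⇒ h·k1=z·y_n;  k2=λ(1+4/5z)y_n ⇒ h·k2=z(1+4/5z)y_n
  y_{n+1}/y_n = 1 − 5/12z + 17/12z(1+4/5z) = 1 + z + 17/15z²
  R(z) = 1 + z + 17/15z².

Need |R(x)|<1, x<0.
x=-0.59: |R|=0.8045
R=1: x+17/15x²=0 ⇒ x=−15/17=-0.8824; min R=1−1/(4·17/15)=0.7794>−1
Confirm numerically:
  x=-0.625: |R|=0.81771 <1
  x=-0.570: |R|=0.79822 <1
  x=-0.567: |R|=0.79735 <1
  x=-1.172: |R|=1.38473 >1
  x=-1.016: |R|=1.15389 >1
  x=-0.975: |R|=1.10237 >1
So |R|<1 on (-0.8824, 0).

(-0.8824,0); λ=-11 ⇒ h* = (15/17)/11 = 0.0802.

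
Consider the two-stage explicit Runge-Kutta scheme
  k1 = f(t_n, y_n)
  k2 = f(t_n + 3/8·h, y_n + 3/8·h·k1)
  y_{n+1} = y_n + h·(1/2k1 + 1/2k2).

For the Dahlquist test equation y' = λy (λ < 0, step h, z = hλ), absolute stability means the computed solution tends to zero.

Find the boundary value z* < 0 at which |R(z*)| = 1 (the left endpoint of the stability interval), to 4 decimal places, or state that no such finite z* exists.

Test eqn y'=λy, z=hλ:
  k1=λy_n ⇒ h·k1=z·y_n;  k2=λ(1+3/8z)y_n ⇒ h·k2=z(1+3/8z)y_n
  y_{n+1}/y_n = 1 + 1/2z + 1/2z(1+3/8z) = 1 + z + 3/16z²
  so R(z) = 1 + z + 3/16z².

Boundary: |R(x)|=1, x<0.
x=-0.83: |R|=0.2992
R=1: x+3/16x²=0 ⇒ x=−16/3=-5.3333; min R=1−1/(4·3/16)=-0.3333>−1
Confirm numerically:
  x=-4.943: |R|=0.63823 <1
  x=-4.744: |R|=0.47579 <1
  x=-4.368: |R|=0.20939 <1
  x=-3.778: |R|=0.10176 <1
  x=-5.750: |R|=1.44922 >1
  x=-5.615: |R|=1.29654 >1
  x=-5.466: |R|=1.13597 >1
Interval (-5.3333, 0).

left endpoint -5.3333.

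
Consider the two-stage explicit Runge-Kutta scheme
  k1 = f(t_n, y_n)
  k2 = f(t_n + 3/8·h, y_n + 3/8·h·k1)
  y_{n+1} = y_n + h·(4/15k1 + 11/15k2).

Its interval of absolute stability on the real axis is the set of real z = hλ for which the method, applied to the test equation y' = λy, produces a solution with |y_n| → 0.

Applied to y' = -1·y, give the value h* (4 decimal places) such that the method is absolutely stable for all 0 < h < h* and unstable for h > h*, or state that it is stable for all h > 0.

With y'=λy (z=hλ):
  k1=λy_n ⇒ h·k1=z·y_n;  k2=λ(1+3/8z)y_n ⇒ h·k2=z(1+3/8z)y_n
  y_{n+1}/y_n = 1 + 4/15z + 11/15z(1+3/8z) = 1 + z + 11/40z²
  so R(z) = 1 + z + 11/40z².

Find x<0 with |R(x)|<1.
x=-0.83: |R|=0.3594
R=1: x+11/40x²=0 ⇒ x=−40/11=-3.6364; min R=1−1/(4·11/40)=0.0909>−1
Confirm numerically:
  x=-3.321: |R|=0.71199 <1
  x=-2.442: |R|=0.19793 <1
  x=-1.925: |R|=0.09405 <1
  x=-1.619: |R|=0.10182 <1
  x=-3.969: |R|=1.36306 >1
  x=-3.849: |R|=1.22507 >1
  x=-3.790: |R|=1.16013 >1
Stable set (-3.6364, 0).

(-3.6364,0); λ=-1 ⇒ h* = (40/11)/1 = 3.6364.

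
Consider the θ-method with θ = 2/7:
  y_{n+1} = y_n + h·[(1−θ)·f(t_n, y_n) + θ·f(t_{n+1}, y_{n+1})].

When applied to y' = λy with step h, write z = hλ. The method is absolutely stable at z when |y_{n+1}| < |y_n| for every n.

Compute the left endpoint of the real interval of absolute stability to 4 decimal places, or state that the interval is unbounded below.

Test eqn y'=λy, z=hλ:
  y_{n+1} = y_n + z·[5/7·y_n + 2/7·y_{n+1}] ⇒ (1 − 2/7z)y_{n+1} = (1 + 5/7z)y_n
  ⇒ R(z) = (1 + 5/7z)/(1 − 2/7z).

Find x<0 with |R(x)|<1.
x=-0.34: |R|=0.6901
R=−1: 1+5/7x = −1+2/7x ⇒ -3/7x=2 ⇒ x=2/(-3/7)=-4.6667
Confirm numerically:
  x=-4.134: |R|=0.89534 <1
  x=-4.073: |R|=0.88241 <1
  x=-2.436: |R|=0.43632 <1
  x=-2.002: |R|=0.27354 <1
  x=-5.267: |R|=1.10271 >1
  x=-4.889: |R|=1.03975 >1
  x=-4.792: |R|=1.02267 >1
Stable set (-4.6667, 0).

z* = -4.6667.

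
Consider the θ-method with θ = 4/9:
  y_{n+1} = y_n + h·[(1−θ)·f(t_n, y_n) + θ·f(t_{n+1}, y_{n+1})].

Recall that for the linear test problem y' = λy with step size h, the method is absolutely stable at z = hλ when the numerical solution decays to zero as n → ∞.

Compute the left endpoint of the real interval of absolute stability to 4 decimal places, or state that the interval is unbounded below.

left endpoint -18.0000.

On y'=λy, z=hλ:
  y_{n+1} = y_n + z·[5/9·y_n + 4/9·y_{n+1}] ⇒ (1 − 4/9z)y_{n+1} = (1 + 5/9z)y_n
  Hence R(z) = (1 + 5/9z)/(1 − 4/9z).

Need |R(x)|<1, x<0.
x=-0.81: |R|=0.4044
R=−1: 1+5/9x = −1+4/9x ⇒ -1/9x=2 ⇒ x=2/(-1/9)=-18.0000
Confirm numerically:
  x=-17.284: |R|=0.99084 <1
  x=-15.930: |R|=0.97153 <1
  x=-7.597: |R|=0.73588 <1
  x=-7.470: |R|=0.72917 <1
  x=-18.587: |R|=1.00704 >1
  x=-18.120: |R|=1.00147 >1
So |R|<1 on (-18.0000, 0).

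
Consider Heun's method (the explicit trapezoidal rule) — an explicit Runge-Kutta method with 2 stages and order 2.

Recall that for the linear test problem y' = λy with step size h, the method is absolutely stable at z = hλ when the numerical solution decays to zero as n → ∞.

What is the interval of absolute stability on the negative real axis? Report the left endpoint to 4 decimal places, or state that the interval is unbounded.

With y'=λy (z=hλ):
  order 2, 2-stage ⇒ R(z)=1+z+z^2/2
  (e.g. R(-1.69)=0.73805, |R|=0.73805)

Solve |R(x)|<1 on ℝ⁻.
x=-1.69: |R|=0.7380
|R(-2.36)|=1.4248 |R(-2.23)|=1.2565 |R(-0.59)|=0.5840
Bisect:
  x_lo=-2.7307 |R|=1.9977  x_hi=-0.3657 |R|=0.7012
  mid=-1.54821 |R|=0.65027 →hi
  mid=-2.13946 |R|=1.14918 →lo
  mid=-1.84383 |R|=0.85603 →hi
  mid=-1.99165 |R|=0.99168 →hi
  mid=-2.06555 |R|=1.06770 →lo
  mid=-2.02860 |R|=1.02901 →lo
  mid=-2.01012 |R|=1.01017 →lo
  ...
  [-2.00002,-1.99987] ⇒ x*=-2.0000
Stable set (-2.0000, 0).

z∈(-2.0000,0).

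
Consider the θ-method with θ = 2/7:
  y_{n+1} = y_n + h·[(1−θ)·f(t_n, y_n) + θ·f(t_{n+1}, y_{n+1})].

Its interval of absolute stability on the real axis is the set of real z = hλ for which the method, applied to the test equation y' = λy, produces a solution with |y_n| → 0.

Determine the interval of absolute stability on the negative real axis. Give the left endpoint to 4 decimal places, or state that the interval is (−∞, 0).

Set f=λy, z=hλ:
  y_{n+1} = y_n + z·[5/7·y_n + 2/7·y_{n+1}] ⇒ (1 − 2/7z)y_{n+1} = (1 + 5/7z)y_n
  Hence R(z) = (1 + 5/7z)/(1 − 2/7z).

Need |R(x)|<1, x<0.
x=-1.25: |R|=0.0789
R=−1: 1+5/7x = −1+2/7x ⇒ -3/7x=2 ⇒ x=2/(-3/7)=-4.6667
Confirm numerically:
  x=-2.672: |R|=0.51523 <1
  x=-2.528: |R|=0.46782 <1
  x=-1.981: |R|=0.26501 <1
  x=-5.245: |R|=1.09920 >1
  x=-4.799: |R|=1.02392 >1
Interval (-4.6667, 0).

z∈(-4.6667,0).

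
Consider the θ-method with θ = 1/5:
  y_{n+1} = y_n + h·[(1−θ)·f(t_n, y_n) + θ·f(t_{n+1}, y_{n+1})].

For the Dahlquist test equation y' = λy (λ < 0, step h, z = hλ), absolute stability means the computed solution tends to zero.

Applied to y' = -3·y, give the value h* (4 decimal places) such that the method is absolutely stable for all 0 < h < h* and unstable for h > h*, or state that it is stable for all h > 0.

With y'=λy (z=hλ):
  y_{n+1} = y_n + z·[4/5·y_n + 1/5·y_{n+1}] ⇒ (1 − 1/5z)y_{n+1} = (1 + 4/5z)y_n
  ⇒ R(z) = (1 + 4/5z)/(1 − 1/5z).

Need |R(x)|<1, x<0.
x=-0.92: |R|=0.2230
R=−1: 1+4/5x = −1+1/5x ⇒ -3/5x=2 ⇒ x=2/(-3/5)=-3.3333
Confirm numerically:
  x=-2.999: |R|=0.87461 <1
  x=-2.030: |R|=0.44381 <1
  x=-1.926: |R|=0.39041 <1
  x=-1.696: |R|=0.26643 <1
  x=-3.802: |R|=1.15974 >1
  x=-3.703: |R|=1.12743 >1
Stable set (-3.3333, 0).

(-3.3333,0); λ=-3 ⇒ h* = (10/3)/3 = 1.1111.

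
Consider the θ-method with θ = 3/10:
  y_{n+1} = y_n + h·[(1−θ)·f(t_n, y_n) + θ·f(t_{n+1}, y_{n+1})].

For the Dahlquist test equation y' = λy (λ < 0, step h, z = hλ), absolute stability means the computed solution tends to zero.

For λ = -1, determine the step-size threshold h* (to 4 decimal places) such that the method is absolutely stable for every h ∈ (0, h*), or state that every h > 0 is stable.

(-5.0000,0); λ=-1 ⇒ h* = (5)/1 = 5.0000.

With y'=λy (z=hλ):
  y_{n+1} = y_n + z·[7/10·y_n + 3/10·y_{n+1}] ⇒ (1 − 3/10z)y_{n+1} = (1 + 7/10z)y_n
  so R(z) = (1 + 7/10z)/(1 − 3/10z).

Solve |R(x)|<1 on ℝ⁻.
x=-1.67: |R|=0.1126
R=−1: 1+7/10x = −1+3/10x ⇒ -2/5x=2 ⇒ x=2/(-2/5)=-5.0000
Confirm numerically:
  x=-4.661: |R|=0.94346 <1
  x=-3.450: |R|=0.69533 <1
  x=-2.717: |R|=0.49689 <1
  x=-5.584: |R|=1.08732 >1
  x=-5.535: |R|=1.08044 >1
So |R|<1 on (-5.0000, 0).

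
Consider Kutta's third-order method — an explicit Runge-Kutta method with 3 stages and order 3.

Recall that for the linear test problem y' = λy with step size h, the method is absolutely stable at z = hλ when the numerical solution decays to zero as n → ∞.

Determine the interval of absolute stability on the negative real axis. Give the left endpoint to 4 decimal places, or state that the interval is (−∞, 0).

z∈(-2.5127,0).

Set f=λy, z=hλ:
  order 3, 3-stage ⇒ R(z)=1+z+z^2/2+z^3/6
  (e.g. R(-1.36)=0.14556, |R|=0.14556)

Need |R(x)|<1, x<0.
x=-1.36: |R|=0.1456
|R(-2.87)|=1.6915 |R(-1.21)|=0.2268 |R(-0.51)|=0.5979
Bisect:
  x_lo=-2.9419 |R|=1.8581  x_hi=-0.1708 |R|=0.8430
  mid=-1.55633 |R|=0.02647 →hi
  mid=-2.24911 |R|=0.61604 →hi
  mid=-2.59550 |R|=1.14133 →lo
  mid=-2.42230 |R|=0.85736 →hi
  mid=-2.50890 |R|=0.99369 →hi
  mid=-2.55220 |R|=1.06605 →lo
  mid=-2.53055 |R|=1.02951 →lo
  mid=-2.51972 |R|=1.01151 →lo
  mid=-2.51431 |R|=1.00258 →lo
  ...
  [-2.51279,-2.51262] ⇒ x*=-2.5127
So |R|<1 on (-2.5127, 0).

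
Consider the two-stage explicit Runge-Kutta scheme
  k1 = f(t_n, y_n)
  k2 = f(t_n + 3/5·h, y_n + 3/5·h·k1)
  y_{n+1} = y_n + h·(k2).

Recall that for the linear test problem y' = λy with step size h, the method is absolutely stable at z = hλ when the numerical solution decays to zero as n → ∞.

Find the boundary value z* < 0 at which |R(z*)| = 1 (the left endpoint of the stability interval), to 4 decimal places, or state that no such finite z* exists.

On y'=λy, z=hλ:
  k1=λy_n ⇒ h·k1=z·y_n;  k2=λ(1+3/5z)y_n ⇒ h·k2=z(1+3/5z)y_n
  y_{n+1}/y_n = 1 + z(1+3/5z) = 1 + z + 3/5z²
  so R(z) = 1 + z + 3/5z².

Find x<0 with |R(x)|<1.
x=-1: |R|=0.6000
R=1: x+3/5x²=0 ⇒ x=−5/3=-1.6667; min R=1−1/(4·3/5)=0.5833>−1
Confirm numerically:
  x=-1.131: |R|=0.63650 <1
  x=-1.091: |R|=0.62317 <1
  x=-1.047: |R|=0.61073 <1
  x=-1.948: |R|=1.32882 >1
  x=-1.716: |R|=1.05079 >1
So |R|<1 on (-1.6667, 0).

z* = -1.6667.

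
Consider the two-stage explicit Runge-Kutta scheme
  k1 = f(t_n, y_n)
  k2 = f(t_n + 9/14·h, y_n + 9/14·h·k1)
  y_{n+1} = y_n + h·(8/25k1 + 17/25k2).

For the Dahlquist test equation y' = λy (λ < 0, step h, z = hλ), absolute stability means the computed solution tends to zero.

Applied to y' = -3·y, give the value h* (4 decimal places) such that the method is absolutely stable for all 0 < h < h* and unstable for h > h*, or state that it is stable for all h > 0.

(-2.2876,0); λ=-3 ⇒ h* = (350/153)/3 = 0.7625.

On y'=λy, z=hλ:
  k1=λy_n ⇒ h·k1=z·y_n;  k2=λ(1+9/14z)y_n ⇒ h·k2=z(1+9/14z)y_n
  y_{n+1}/y_n = 1 + 8/25z + 17/25z(1+9/14z) = 1 + z + 153/350z²
  ⇒ R(z) = 1 + z + 153/350z².

Solve |R(x)|<1 on ℝ⁻.
x=-1.32: |R|=0.4417
R=1: x+153/350x²=0 ⇒ x=−350/153=-2.2876; min R=1−1/(4·153/350)=0.4281>−1
Confirm numerically:
  x=-1.966: |R|=0.72363 <1
  x=-1.475: |R|=0.47606 <1
  x=-1.466: |R|=0.47349 <1
  x=-2.858: |R|=1.71265 >1
  x=-2.497: |R|=1.22859 >1
Interval (-2.2876, 0).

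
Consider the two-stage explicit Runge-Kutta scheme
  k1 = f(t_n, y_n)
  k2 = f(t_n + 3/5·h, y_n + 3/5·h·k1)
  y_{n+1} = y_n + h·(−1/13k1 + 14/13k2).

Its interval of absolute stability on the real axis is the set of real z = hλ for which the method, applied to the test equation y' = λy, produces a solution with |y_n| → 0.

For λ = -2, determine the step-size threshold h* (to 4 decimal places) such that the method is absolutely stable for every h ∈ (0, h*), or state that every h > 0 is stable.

Set f=λy, z=hλ:
  k1=λy_n ⇒ h·k1=z·y_n;  k2=λ(1+3/5z)y_n ⇒ h·k2=z(1+3/5z)y_n
  y_{n+1}/y_n = 1 − 1/13z + 14/13z(1+3/5z) = 1 + z + 42/65z²
  ⇒ R(z) = 1 + z + 42/65z².

Find x<0 with |R(x)|<1.
x=-0.56: |R|=0.6426
R=1: x+42/65x²=0 ⇒ x=−65/42=-1.5476; min R=1−1/(4·42/65)=0.6131>−1
Confirm numerically:
  x=-1.387: |R|=0.85605 <1
  x=-1.053: |R|=0.66346 <1
  x=-0.963: |R|=0.63622 <1
  x=-0.682: |R|=0.61854 <1
  x=-1.737: |R|=1.21256 >1
  x=-1.633: |R|=1.09009 >1
Interval (-1.5476, 0).

(-1.5476,0); λ=-2 ⇒ h* = (65/42)/2 = 0.7738.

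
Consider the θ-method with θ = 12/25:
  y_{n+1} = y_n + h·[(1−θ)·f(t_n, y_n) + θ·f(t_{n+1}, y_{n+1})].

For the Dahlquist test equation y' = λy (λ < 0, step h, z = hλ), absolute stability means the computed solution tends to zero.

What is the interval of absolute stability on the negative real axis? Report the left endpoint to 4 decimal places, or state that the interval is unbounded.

z∈(-50.0000,0).

Test eqn y'=λy, z=hλ:
  y_{n+1} = y_n + z·[13/25·y_n + 12/25·y_{n+1}] ⇒ (1 − 12/25z)y_{n+1} = (1 + 13/25z)y_n
  Hence R(z) = (1 + 13/25z)/(1 − 12/25z).

Need |R(x)|<1, x<0.
x=-1.6: |R|=0.0950
R=−1: 1+13/25x = −1+12/25x ⇒ -1/25x=2 ⇒ x=2/(-1/25)=-50.0000
Confirm numerically:
  x=-42.105: |R|=0.98511 <1
  x=-36.656: |R|=0.97130 <1
  x=-23.799: |R|=0.91564 <1
  x=-21.857: |R|=0.90204 <1
  x=-50.304: |R|=1.00048 >1
  x=-50.267: |R|=1.00043 >1
So |R|<1 on (-50.0000, 0).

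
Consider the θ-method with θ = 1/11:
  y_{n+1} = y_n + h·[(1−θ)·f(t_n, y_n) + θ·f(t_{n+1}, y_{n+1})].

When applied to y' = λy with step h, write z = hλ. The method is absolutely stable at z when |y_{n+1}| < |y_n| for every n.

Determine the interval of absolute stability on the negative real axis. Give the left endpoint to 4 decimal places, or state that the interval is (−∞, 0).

z∈(-2.4444,0).

Set f=λy, z=hλ:
  y_{n+1} = y_n + z·[10/11·y_n + 1/11·y_{n+1}] ⇒ (1 − 1/11z)y_{n+1} = (1 + 10/11z)y_n
  Hence R(z) = (1 + 10/11z)/(1 − 1/11z).

Boundary: |R(x)|=1, x<0.
x=-1.47: |R|=0.2967
R=−1: 1+10/11x = −1+1/11x ⇒ -9/11x=2 ⇒ x=2/(-9/11)=-2.4444
Confirm numerically:
  x=-1.877: |R|=0.60340 <1
  x=-1.864: |R|=0.59391 <1
  x=-1.862: |R|=0.59244 <1
  x=-1.578: |R|=0.38003 <1
  x=-2.767: |R|=1.21087 >1
  x=-2.574: |R|=1.08590 >1
  x=-2.489: |R|=1.02973 >1
So |R|<1 on (-2.4444, 0).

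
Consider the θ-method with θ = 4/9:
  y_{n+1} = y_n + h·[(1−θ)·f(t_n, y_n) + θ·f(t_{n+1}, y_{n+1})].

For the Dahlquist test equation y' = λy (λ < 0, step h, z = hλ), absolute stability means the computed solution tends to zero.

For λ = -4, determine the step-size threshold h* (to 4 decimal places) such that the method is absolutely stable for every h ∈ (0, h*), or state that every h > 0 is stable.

With y'=λy (z=hλ):
  y_{n+1} = y_n + z·[5/9·y_n + 4/9·y_{n+1}] ⇒ (1 − 4/9z)y_{n+1} = (1 + 5/9z)y_n
  Hence R(z) = (1 + 5/9z)/(1 − 4/9z).

Boundary: |R(x)|=1, x<0.
x=-1.22: |R|=0.2089
R=−1: 1+5/9x = −1+4/9x ⇒ -1/9x=2 ⇒ x=2/(-1/9)=-18.0000
Confirm numerically:
  x=-16.116: |R|=0.97435 <1
  x=-14.821: |R|=0.95344 <1
  x=-12.106: |R|=0.89736 <1
  x=-11.607: |R|=0.88466 <1
  x=-18.592: |R|=1.00710 >1
  x=-18.491: |R|=1.00592 >1
  x=-18.144: |R|=1.00177 >1
Interval (-18.0000, 0).

(-18.0000,0); λ=-4 ⇒ h* = (18)/4 = 4.5000.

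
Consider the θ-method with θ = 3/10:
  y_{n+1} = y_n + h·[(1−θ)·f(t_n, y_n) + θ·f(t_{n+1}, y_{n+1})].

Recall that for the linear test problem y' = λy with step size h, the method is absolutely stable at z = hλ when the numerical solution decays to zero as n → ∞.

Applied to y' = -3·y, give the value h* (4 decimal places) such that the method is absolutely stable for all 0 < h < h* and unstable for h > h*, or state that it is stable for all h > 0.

(-5.0000,0); λ=-3 ⇒ h* = (5)/3 = 1.6667.

With y'=λy (z=hλ):
  y_{n+1} = y_n + z·[7/10·y_n + 3/10·y_{n+1}] ⇒ (1 − 3/10z)y_{n+1} = (1 + 7/10z)y_n
  ⇒ R(z) = (1 + 7/10z)/(1 − 3/10z).

Boundary: |R(x)|=1, x<0.
x=-1.75: |R|=0.1475
R=−1: 1+7/10x = −1+3/10x ⇒ -2/5x=2 ⇒ x=2/(-2/5)=-5.0000
Confirm numerically:
  x=-4.031: |R|=0.82456 <1
  x=-3.664: |R|=0.74543 <1
  x=-3.472: |R|=0.70063 <1
  x=-5.151: |R|=1.02373 >1
  x=-5.109: |R|=1.01721 >1
  x=-5.084: |R|=1.01331 >1
Interval (-5.0000, 0).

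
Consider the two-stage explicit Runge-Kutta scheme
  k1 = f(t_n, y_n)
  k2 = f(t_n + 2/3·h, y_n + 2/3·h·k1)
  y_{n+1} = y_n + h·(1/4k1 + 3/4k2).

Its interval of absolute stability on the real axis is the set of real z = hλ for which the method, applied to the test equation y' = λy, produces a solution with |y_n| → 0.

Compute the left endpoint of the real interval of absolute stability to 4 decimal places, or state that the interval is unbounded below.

left endpoint -2.0000.

Test eqn y'=λy, z=hλ:
  k1=λy_n ⇒ h·k1=z·y_n;  k2=λ(1+2/3z)y_n ⇒ h·k2=z(1+2/3z)y_n
  y_{n+1}/y_n = 1 + 1/4z + 3/4z(1+2/3z) = 1 + z + 1/2z²
  so R(z) = 1 + z + 1/2z².

Need |R(x)|<1, x<0.
x=-1.73: |R|=0.7664
R=1: x+1/2x²=0 ⇒ x=−2=-2.0000; min R=1−1/(4·1/2)=0.5000>−1
Confirm numerically:
  x=-1.909: |R|=0.91314 <1
  x=-1.590: |R|=0.67405 <1
  x=-1.183: |R|=0.51674 <1
  x=-0.941: |R|=0.50174 <1
  x=-2.563: |R|=1.72148 >1
  x=-2.189: |R|=1.20686 >1
  x=-2.080: |R|=1.08320 >1
Stable set (-2.0000, 0).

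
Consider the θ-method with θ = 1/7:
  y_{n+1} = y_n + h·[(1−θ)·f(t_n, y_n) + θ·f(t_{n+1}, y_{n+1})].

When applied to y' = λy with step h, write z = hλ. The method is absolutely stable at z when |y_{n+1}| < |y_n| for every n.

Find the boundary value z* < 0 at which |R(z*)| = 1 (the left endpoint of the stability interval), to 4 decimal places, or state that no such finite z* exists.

Test eqn y'=λy, z=hλ:
  y_{n+1} = y_n + z·[6/7·y_n + 1/7·y_{n+1}] ⇒ (1 − 1/7z)y_{n+1} = (1 + 6/7z)y_n
  ⇒ R(z) = (1 + 6/7z)/(1 − 1/7z).

Need |R(x)|<1, x<0.
x=-1.77: |R|=0.4128
R=−1: 1+6/7x = −1+1/7x ⇒ -5/7x=2 ⇒ x=2/(-5/7)=-2.8000
Confirm numerically:
  x=-2.634: |R|=0.91385 <1
  x=-2.401: |R|=0.78779 <1
  x=-1.711: |R|=0.37493 <1
  x=-3.392: |R|=1.28483 >1
  x=-3.251: |R|=1.21998 >1
  x=-3.057: |R|=1.12777 >1
Stable set (-2.8000, 0).

left endpoint -2.8000.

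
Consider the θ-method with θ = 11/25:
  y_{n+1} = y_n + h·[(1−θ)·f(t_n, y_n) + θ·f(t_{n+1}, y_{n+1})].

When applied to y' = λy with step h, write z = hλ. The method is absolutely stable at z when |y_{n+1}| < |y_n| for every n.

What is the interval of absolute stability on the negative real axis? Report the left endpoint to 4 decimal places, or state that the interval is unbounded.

(-16.6667, 0).

Set f=λy, z=hλ:
  y_{n+1} = y_n + z·[14/25·y_n + 11/25·y_{n+1}] ⇒ (1 − 11/25z)y_{n+1} = (1 + 14/25z)y_n
  ⇒ R(z) = (1 + 14/25z)/(1 − 11/25z).

Find x<0 with |R(x)|<1.
x=-0.39: |R|=0.6671
R=−1: 1+14/25x = −1+11/25x ⇒ -3/25x=2 ⇒ x=2/(-3/25)=-16.6667
Confirm numerically:
  x=-16.560: |R|=0.99846 <1
  x=-15.121: |R|=0.97576 <1
  x=-13.930: |R|=0.95394 <1
  x=-13.356: |R|=0.94223 <1
  x=-16.737: |R|=1.00101 >1
  x=-16.713: |R|=1.00067 >1
Stable set (-16.6667, 0).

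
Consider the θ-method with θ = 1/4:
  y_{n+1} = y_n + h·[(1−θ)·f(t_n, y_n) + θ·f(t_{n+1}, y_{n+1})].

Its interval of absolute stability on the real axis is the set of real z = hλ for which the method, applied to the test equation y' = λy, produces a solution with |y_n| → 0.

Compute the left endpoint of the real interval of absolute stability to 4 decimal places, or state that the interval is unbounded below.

left endpoint -4.0000.

On y'=λy, z=hλ:
  y_{n+1} = y_n + z·[3/4·y_n + 1/4·y_{n+1}] ⇒ (1 − 1/4z)y_{n+1} = (1 + 3/4z)y_n
  R(z) = (1 + 3/4z)/(1 − 1/4z).

Find x<0 with |R(x)|<1.
x=-0.59: |R|=0.4858
R=−1: 1+3/4x = −1+1/4x ⇒ -1/2x=2 ⇒ x=2/(-1/2)=-4.0000
Confirm numerically:
  x=-3.889: |R|=0.97186 <1
  x=-3.804: |R|=0.94977 <1
  x=-3.342: |R|=0.82076 <1
  x=-2.878: |R|=0.67374 <1
  x=-4.513: |R|=1.12052 >1
  x=-4.419: |R|=1.09954 >1
  x=-4.396: |R|=1.09433 >1
So |R|<1 on (-4.0000, 0).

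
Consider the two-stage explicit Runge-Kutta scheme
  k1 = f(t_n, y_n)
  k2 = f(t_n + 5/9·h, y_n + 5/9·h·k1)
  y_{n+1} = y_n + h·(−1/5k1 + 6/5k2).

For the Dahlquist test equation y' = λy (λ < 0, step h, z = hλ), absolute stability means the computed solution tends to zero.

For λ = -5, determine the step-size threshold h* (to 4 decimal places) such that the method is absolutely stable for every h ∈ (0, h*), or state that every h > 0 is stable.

(-1.5000,0); λ=-5 ⇒ h* = (3/2)/5 = 0.3000.

Set f=λy, z=hλ:
  k1=λy_n ⇒ h·k1=z·y_n;  k2=λ(1+5/9z)y_n ⇒ h·k2=z(1+5/9z)y_n
  y_{n+1}/y_n = 1 − 1/5z + 6/5z(1+5/9z) = 1 + z + 2/3z²
  ⇒ R(z) = 1 + z + 2/3z².

Solve |R(x)|<1 on ℝ⁻.
x=-1.5: |R|=1.0000
R=1: x+2/3x²=0 ⇒ x=−3/2=-1.5000; min R=1−1/(4·2/3)=0.6250>−1
Confirm numerically:
  x=-0.986: |R|=0.66213 <1
  x=-0.694: |R|=0.62709 <1
  x=-0.685: |R|=0.62782 <1
  x=-0.659: |R|=0.63052 <1
  x=-2.062: |R|=1.77256 >1
  x=-1.899: |R|=1.50513 >1
  x=-1.647: |R|=1.16141 >1
So |R|<1 on (-1.5000, 0).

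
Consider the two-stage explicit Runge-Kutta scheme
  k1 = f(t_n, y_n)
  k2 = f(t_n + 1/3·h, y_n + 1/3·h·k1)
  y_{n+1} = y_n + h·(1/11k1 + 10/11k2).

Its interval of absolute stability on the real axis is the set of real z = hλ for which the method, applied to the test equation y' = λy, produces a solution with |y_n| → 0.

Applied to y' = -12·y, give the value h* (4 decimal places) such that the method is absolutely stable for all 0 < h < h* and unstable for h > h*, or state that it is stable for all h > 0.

(-3.3000,0); λ=-12 ⇒ h* = (33/10)/12 = 0.2750.

Test eqn y'=λy, z=hλ:
  k1=λy_n ⇒ h·k1=z·y_n;  k2=λ(1+1/3z)y_n ⇒ h·k2=z(1+1/3z)y_n
  y_{n+1}/y_n = 1 + 1/11z + 10/11z(1+1/3z) = 1 + z + 10/33z²
  ⇒ R(z) = 1 + z + 10/33z².

Boundary: |R(x)|=1, x<0.
x=-1.39: |R|=0.1955
R=1: x+10/33x²=0 ⇒ x=−33/10=-3.3000; min R=1−1/(4·10/33)=0.1750>−1
Confirm numerically:
  x=-2.560: |R|=0.42594 <1
  x=-2.540: |R|=0.41503 <1
  x=-2.336: |R|=0.31760 <1
  x=-3.833: |R|=1.61909 >1
  x=-3.821: |R|=1.60325 >1
  x=-3.386: |R|=1.08824 >1
So |R|<1 on (-3.3000, 0).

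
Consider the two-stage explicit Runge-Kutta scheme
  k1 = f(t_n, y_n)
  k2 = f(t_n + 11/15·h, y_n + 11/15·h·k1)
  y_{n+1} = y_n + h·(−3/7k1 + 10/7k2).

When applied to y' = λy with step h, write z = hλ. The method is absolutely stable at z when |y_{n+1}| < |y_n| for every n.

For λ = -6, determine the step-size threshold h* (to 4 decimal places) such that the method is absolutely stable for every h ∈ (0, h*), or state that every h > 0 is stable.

Set f=λy, z=hλ:
  k1=λy_n ⇒ h·k1=z·y_n;  k2=λ(1+11/15z)y_n ⇒ h·k2=z(1+11/15z)y_n
  y_{n+1}/y_n = 1 − 3/7z + 10/7z(1+11/15z) = 1 + z + 22/21z²
  R(z) = 1 + z + 22/21z².

Find x<0 with |R(x)|<1.
x=-0.99: |R|=1.0368
R=1: x+22/21x²=0 ⇒ x=−21/22=-0.9545; min R=1−1/(4·22/21)=0.7614>−1
Confirm numerically:
  x=-0.893: |R|=0.94242 <1
  x=-0.585: |R|=0.77352 <1
  x=-0.577: |R|=0.77178 <1
  x=-0.414: |R|=0.76556 <1
  x=-1.315: |R|=1.49657 >1
  x=-1.166: |R|=1.25830 >1
Stable set (-0.9545, 0).

(-0.9545,0); λ=-6 ⇒ h* = (21/22)/6 = 0.1591.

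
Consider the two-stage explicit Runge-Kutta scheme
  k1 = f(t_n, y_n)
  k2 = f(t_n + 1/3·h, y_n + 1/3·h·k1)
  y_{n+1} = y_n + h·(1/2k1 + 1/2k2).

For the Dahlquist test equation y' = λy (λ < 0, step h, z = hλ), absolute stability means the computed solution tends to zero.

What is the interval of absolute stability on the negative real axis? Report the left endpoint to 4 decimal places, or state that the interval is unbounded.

z∈(-6.0000,0).

With y'=λy (z=hλ):
  k1=λy_n ⇒ h·k1=z·y_n;  k2=λ(1+1/3z)y_n ⇒ h·k2=z(1+1/3z)y_n
  y_{n+1}/y_n = 1 + 1/2z + 1/2z(1+1/3z) = 1 + z + 1/6z²
  Hence R(z) = 1 + z + 1/6z².

Need |R(x)|<1, x<0.
x=-0.72: |R|=0.3664
R=1: x+1/6x²=0 ⇒ x=−6=-6.0000; min R=1−1/(4·1/6)=-0.5000>−1
Confirm numerically:
  x=-5.932: |R|=0.93277 <1
  x=-5.061: |R|=0.20795 <1
  x=-4.644: |R|=0.04954 <1
  x=-3.729: |R|=0.41143 <1
  x=-6.588: |R|=1.64562 >1
  x=-6.139: |R|=1.14222 >1
Stable set (-6.0000, 0).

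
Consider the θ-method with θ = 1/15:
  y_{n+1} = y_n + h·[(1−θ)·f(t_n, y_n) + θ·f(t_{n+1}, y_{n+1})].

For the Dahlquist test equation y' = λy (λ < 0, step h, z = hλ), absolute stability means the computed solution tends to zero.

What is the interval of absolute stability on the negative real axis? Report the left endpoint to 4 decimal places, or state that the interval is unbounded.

With y'=λy (z=hλ):
  y_{n+1} = y_n + z·[14/15·y_n + 1/15·y_{n+1}] ⇒ (1 − 1/15z)y_{n+1} = (1 + 14/15z)y_n
  so R(z) = (1 + 14/15z)/(1 − 1/15z).

Find x<0 with |R(x)|<1.
x=-1.24: |R|=0.1453
R=−1: 1+14/15x = −1+1/15x ⇒ -13/15x=2 ⇒ x=2/(-13/15)=-2.3077
Confirm numerically:
  x=-2.024: |R|=0.78336 <1
  x=-1.809: |R|=0.61431 <1
  x=-1.343: |R|=0.23264 <1
  x=-1.297: |R|=0.19378 <1
  x=-2.734: |R|=1.31251 >1
  x=-2.662: |R|=1.26079 >1
  x=-2.554: |R|=1.18241 >1
So |R|<1 on (-2.3077, 0).

(-2.3077, 0).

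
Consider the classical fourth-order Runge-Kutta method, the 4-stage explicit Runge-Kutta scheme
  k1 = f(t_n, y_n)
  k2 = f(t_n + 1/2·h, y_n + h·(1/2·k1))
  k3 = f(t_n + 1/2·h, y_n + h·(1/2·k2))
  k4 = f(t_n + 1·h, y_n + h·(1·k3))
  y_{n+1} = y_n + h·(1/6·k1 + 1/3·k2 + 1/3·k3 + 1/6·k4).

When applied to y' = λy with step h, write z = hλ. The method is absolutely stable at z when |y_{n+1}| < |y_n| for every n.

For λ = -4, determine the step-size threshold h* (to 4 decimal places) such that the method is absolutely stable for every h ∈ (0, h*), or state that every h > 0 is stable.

Set f=λy, z=hλ:
  order 4, 4-stage ⇒ R(z)=1+z+z^2/2+z^3/6+z^4/24
  (e.g. R(-1.07)=0.35289, |R|=0.35289)

Need |R(x)|<1, x<0.
x=-1.07: |R|=0.3529
|R(-2.02)|=0.3402 |R(-1.41)|=0.2815 |R(-1.29)|=0.2997
Bisect:
  x_lo=-3.6485 |R|=3.2961  x_hi=-0.3509 |R|=0.7041
  mid=-1.99971 |R|=0.33324 →hi
  mid=-2.82412 |R|=1.06013 →lo
  mid=-2.41192 |R|=0.56833 →hi
  mid=-2.61802 |R|=0.77573 →hi
  mid=-2.72107 |R|=0.90741 →hi
  mid=-2.77259 |R|=0.98102 →hi
  mid=-2.79836 |R|=1.01988 →lo
  mid=-2.78548 |R|=1.00028 →lo
  mid=-2.77904 |R|=0.99061 →hi
  ...
  [-2.78548,-2.78527] ⇒ x*=-2.7853
Interval (-2.7853, 0).

(-2.7853,0); λ=-4 ⇒ h* = 0.6963.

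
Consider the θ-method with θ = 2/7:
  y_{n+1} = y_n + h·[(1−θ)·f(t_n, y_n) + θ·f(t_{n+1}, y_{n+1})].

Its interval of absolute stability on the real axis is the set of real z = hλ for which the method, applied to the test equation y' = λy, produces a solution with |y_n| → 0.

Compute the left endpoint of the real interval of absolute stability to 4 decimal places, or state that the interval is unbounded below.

Test eqn y'=λy, z=hλ:
  y_{n+1} = y_n + z·[5/7·y_n + 2/7·y_{n+1}] ⇒ (1 − 2/7z)y_{n+1} = (1 + 5/7z)y_n
  ⇒ R(z) = (1 + 5/7z)/(1 − 2/7z).

Boundary: |R(x)|=1, x<0.
x=-1.56: |R|=0.0791
R=−1: 1+5/7x = −1+2/7x ⇒ -3/7x=2 ⇒ x=2/(-3/7)=-4.6667
Confirm numerically:
  x=-4.321: |R|=0.93370 <1
  x=-3.227: |R|=0.67898 <1
  x=-2.356: |R|=0.40813 <1
  x=-2.135: |R|=0.32609 <1
  x=-5.082: |R|=1.07259 >1
  x=-4.970: |R|=1.05372 >1
  x=-4.846: |R|=1.03223 >1
So |R|<1 on (-4.6667, 0).

z* = -4.6667.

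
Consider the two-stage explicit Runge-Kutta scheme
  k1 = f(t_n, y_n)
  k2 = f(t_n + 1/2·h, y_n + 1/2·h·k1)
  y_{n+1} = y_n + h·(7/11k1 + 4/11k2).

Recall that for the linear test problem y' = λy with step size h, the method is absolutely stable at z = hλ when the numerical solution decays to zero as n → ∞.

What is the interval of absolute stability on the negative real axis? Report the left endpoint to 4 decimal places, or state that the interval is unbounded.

(-5.5000, 0).

Set f=λy, z=hλ:
  k1=λy_n ⇒ h·k1=z·y_n;  k2=λ(1+1/2z)y_n ⇒ h·k2=z(1+1/2z)y_n
  y_{n+1}/y_n = 1 + 7/11z + 4/11z(1+1/2z) = 1 + z + 2/11z²
  ⇒ R(z) = 1 + z + 2/11z².

Need |R(x)|<1, x<0.
x=-0.79: |R|=0.3235
R=1: x+2/11x²=0 ⇒ x=−11/2=-5.5000; min R=1−1/(4·2/11)=-0.3750>−1
Confirm numerically:
  x=-3.734: |R|=0.19895 <1
  x=-3.483: |R|=0.27731 <1
  x=-3.329: |R|=0.31405 <1
  x=-3.150: |R|=0.34591 <1
  x=-5.938: |R|=1.47288 >1
  x=-5.782: |R|=1.29646 >1
  x=-5.714: |R|=1.22233 >1
Stable set (-5.5000, 0).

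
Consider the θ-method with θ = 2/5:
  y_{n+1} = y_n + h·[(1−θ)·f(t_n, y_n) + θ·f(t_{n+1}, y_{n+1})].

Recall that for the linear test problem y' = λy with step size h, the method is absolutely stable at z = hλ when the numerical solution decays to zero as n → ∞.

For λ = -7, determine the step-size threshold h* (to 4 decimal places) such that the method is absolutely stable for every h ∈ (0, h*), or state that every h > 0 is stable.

On y'=λy, z=hλ:
  y_{n+1} = y_n + z·[3/5·y_n + 2/5·y_{n+1}] ⇒ (1 − 2/5z)y_{n+1} = (1 + 3/5z)y_n
  R(z) = (1 + 3/5z)/(1 − 2/5z).

Boundary: |R(x)|=1, x<0.
x=-0.96: |R|=0.3064
R=−1: 1+3/5x = −1+2/5x ⇒ -1/5x=2 ⇒ x=2/(-1/5)=-10.0000
Confirm numerically:
  x=-9.440: |R|=0.97655 <1
  x=-8.317: |R|=0.92221 <1
  x=-5.598: |R|=0.72820 <1
  x=-10.552: |R|=1.02115 >1
  x=-10.541: |R|=1.02074 >1
  x=-10.034: |R|=1.00136 >1
Stable set (-10.0000, 0).

(-10.0000,0); λ=-7 ⇒ h* = (10)/7 = 1.4286.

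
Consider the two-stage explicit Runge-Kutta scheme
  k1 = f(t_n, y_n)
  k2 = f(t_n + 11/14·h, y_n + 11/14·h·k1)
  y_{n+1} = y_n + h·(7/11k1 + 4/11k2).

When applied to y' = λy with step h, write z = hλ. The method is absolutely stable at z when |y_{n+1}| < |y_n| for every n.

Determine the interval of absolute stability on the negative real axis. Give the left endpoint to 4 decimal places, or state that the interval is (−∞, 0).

Test eqn y'=λy, z=hλ:
  k1=λy_n ⇒ h·k1=z·y_n;  k2=λ(1+11/14z)y_n ⇒ h·k2=z(1+11/14z)y_n
  y_{n+1}/y_n = 1 + 7/11z + 4/11z(1+11/14z) = 1 + z + 2/7z²
  so R(z) = 1 + z + 2/7z².

Need |R(x)|<1, x<0.
x=-0.58: |R|=0.5161
R=1: x+2/7x²=0 ⇒ x=−7/2=-3.5000; min R=1−1/(4·2/7)=0.1250>−1
Confirm numerically:
  x=-3.289: |R|=0.80172 <1
  x=-3.149: |R|=0.68420 <1
  x=-2.630: |R|=0.34626 <1
  x=-3.861: |R|=1.39823 >1
  x=-3.827: |R|=1.35755 >1
So |R|<1 on (-3.5000, 0).

(-3.5000, 0).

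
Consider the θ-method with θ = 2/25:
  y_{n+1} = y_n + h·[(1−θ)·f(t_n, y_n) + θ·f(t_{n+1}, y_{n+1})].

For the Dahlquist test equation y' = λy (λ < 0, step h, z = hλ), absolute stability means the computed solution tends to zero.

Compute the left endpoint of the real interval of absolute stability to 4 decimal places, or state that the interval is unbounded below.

left endpoint -2.3810.

Set f=λy, z=hλ:
  y_{n+1} = y_n + z·[23/25·y_n + 2/25·y_{n+1}] ⇒ (1 − 2/25z)y_{n+1} = (1 + 23/25z)y_n
  so R(z) = (1 + 23/25z)/(1 − 2/25z).

Boundary: |R(x)|=1, x<0.
x=-0.95: |R|=0.1171
R=−1: 1+23/25x = −1+2/25x ⇒ -21/25x=2 ⇒ x=2/(-21/25)=-2.3810
Confirm numerically:
  x=-1.818: |R|=0.58716 <1
  x=-1.681: |R|=0.48174 <1
  x=-1.620: |R|=0.43414 <1
  x=-1.614: |R|=0.42943 <1
  x=-2.695: |R|=1.21701 >1
  x=-2.636: |R|=1.17693 >1
  x=-2.450: |R|=1.04849 >1
Stable set (-2.3810, 0).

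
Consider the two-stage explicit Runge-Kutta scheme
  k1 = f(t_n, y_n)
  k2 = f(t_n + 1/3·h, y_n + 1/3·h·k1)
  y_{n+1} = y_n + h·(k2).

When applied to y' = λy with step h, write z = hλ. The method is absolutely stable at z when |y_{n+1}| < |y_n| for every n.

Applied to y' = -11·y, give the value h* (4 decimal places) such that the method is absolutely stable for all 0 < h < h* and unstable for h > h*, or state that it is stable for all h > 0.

(-3.0000,0); λ=-11 ⇒ h* = (3)/11 = 0.2727.

On y'=λy, z=hλ:
  k1=λy_n ⇒ h·k1=z·y_n;  k2=λ(1+1/3z)y_n ⇒ h·k2=z(1+1/3z)y_n
  y_{n+1}/y_n = 1 + z(1+1/3z) = 1 + z + 1/3z²
  R(z) = 1 + z + 1/3z².

Solve |R(x)|<1 on ℝ⁻.
x=-1.37: |R|=0.2556
R=1: x+1/3x²=0 ⇒ x=−3=-3.0000; min R=1−1/(4·1/3)=0.2500>−1
Confirm numerically:
  x=-2.835: |R|=0.84407 <1
  x=-2.809: |R|=0.82116 <1
  x=-1.655: |R|=0.25801 <1
  x=-1.611: |R|=0.25411 <1
  x=-3.334: |R|=1.37119 >1
  x=-3.143: |R|=1.14982 >1
  x=-3.022: |R|=1.02216 >1
So |R|<1 on (-3.0000, 0).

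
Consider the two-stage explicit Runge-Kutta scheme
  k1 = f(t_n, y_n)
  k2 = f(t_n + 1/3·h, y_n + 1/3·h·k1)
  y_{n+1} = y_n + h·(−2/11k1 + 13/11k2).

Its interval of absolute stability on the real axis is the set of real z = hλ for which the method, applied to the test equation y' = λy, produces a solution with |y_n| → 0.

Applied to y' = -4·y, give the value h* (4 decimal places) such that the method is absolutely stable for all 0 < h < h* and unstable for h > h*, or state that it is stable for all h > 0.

(-2.5385,0); λ=-4 ⇒ h* = (33/13)/4 = 0.6346.

With y'=λy (z=hλ):
  k1=λy_n ⇒ h·k1=z·y_n;  k2=λ(1+1/3z)y_n ⇒ h·k2=z(1+1/3z)y_n
  y_{n+1}/y_n = 1 − 2/11z + 13/11z(1+1/3z) = 1 + z + 13/33z²
  Hence R(z) = 1 + z + 13/33z².

Solve |R(x)|<1 on ℝ⁻.
x=-1.56: |R|=0.3987
R=1: x+13/33x²=0 ⇒ x=−33/13=-2.5385; min R=1−1/(4·13/33)=0.3654>−1
Confirm numerically:
  x=-2.332: |R|=0.81033 <1
  x=-2.294: |R|=0.77908 <1
  x=-1.423: |R|=0.37470 <1
  x=-3.078: |R|=1.65421 >1
  x=-2.704: |R|=1.17633 >1
So |R|<1 on (-2.5385, 0).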